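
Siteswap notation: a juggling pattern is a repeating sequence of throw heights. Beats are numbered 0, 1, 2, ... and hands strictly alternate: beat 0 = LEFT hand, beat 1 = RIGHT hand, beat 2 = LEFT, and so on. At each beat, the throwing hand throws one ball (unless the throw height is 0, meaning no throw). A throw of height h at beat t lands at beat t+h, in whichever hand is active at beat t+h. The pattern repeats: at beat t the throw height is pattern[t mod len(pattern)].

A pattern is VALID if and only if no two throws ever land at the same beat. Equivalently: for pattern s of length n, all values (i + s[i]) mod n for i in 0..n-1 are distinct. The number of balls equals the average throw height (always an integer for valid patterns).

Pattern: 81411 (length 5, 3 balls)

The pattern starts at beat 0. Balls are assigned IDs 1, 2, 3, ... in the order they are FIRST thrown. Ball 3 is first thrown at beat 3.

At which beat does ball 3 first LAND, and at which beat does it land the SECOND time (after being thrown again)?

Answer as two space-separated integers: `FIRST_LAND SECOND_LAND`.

Answer: 4 5

Derivation:
Beat 0 (L): throw ball1 h=8 -> lands@8:L; in-air after throw: [b1@8:L]
Beat 1 (R): throw ball2 h=1 -> lands@2:L; in-air after throw: [b2@2:L b1@8:L]
Beat 2 (L): throw ball2 h=4 -> lands@6:L; in-air after throw: [b2@6:L b1@8:L]
Beat 3 (R): throw ball3 h=1 -> lands@4:L; in-air after throw: [b3@4:L b2@6:L b1@8:L]
Beat 4 (L): throw ball3 h=1 -> lands@5:R; in-air after throw: [b3@5:R b2@6:L b1@8:L]
Beat 5 (R): throw ball3 h=8 -> lands@13:R; in-air after throw: [b2@6:L b1@8:L b3@13:R]
Ball 3: thrown@3 h=1 -> first land @4; rethrown@4 h=1 -> second land @5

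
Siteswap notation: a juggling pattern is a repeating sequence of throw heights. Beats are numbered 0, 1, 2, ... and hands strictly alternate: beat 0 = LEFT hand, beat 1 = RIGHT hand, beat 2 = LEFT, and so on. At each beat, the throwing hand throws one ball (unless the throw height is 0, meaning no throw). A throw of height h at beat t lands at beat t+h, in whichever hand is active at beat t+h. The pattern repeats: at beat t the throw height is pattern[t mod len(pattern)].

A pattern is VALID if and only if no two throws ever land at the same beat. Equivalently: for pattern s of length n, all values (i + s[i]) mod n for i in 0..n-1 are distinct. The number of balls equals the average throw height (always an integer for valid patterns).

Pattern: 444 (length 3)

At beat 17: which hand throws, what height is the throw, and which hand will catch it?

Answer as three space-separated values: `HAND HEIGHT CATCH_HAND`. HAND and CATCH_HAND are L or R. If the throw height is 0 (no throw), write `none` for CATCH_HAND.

Answer: R 4 R

Derivation:
Beat 17: 17 mod 2 = 1, so hand = R
Throw height = pattern[17 mod 3] = pattern[2] = 4
Lands at beat 17+4=21, 21 mod 2 = 1, so catch hand = R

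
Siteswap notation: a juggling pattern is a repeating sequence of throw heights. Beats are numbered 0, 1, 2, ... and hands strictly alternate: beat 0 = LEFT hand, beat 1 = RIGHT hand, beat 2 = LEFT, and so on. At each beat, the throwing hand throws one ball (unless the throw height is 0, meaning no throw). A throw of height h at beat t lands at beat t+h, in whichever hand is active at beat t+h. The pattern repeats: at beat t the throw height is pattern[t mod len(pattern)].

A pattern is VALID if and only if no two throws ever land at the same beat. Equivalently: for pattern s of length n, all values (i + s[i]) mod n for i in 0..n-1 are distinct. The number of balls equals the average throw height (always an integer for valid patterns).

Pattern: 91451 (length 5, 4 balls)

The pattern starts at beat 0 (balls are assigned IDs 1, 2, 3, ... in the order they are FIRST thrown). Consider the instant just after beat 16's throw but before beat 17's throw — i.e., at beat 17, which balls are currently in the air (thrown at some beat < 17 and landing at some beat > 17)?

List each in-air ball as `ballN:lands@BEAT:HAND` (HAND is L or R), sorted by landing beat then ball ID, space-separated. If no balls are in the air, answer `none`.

Answer: ball3:lands@18:L ball1:lands@19:R ball4:lands@24:L

Derivation:
Beat 0 (L): throw ball1 h=9 -> lands@9:R; in-air after throw: [b1@9:R]
Beat 1 (R): throw ball2 h=1 -> lands@2:L; in-air after throw: [b2@2:L b1@9:R]
Beat 2 (L): throw ball2 h=4 -> lands@6:L; in-air after throw: [b2@6:L b1@9:R]
Beat 3 (R): throw ball3 h=5 -> lands@8:L; in-air after throw: [b2@6:L b3@8:L b1@9:R]
Beat 4 (L): throw ball4 h=1 -> lands@5:R; in-air after throw: [b4@5:R b2@6:L b3@8:L b1@9:R]
Beat 5 (R): throw ball4 h=9 -> lands@14:L; in-air after throw: [b2@6:L b3@8:L b1@9:R b4@14:L]
Beat 6 (L): throw ball2 h=1 -> lands@7:R; in-air after throw: [b2@7:R b3@8:L b1@9:R b4@14:L]
Beat 7 (R): throw ball2 h=4 -> lands@11:R; in-air after throw: [b3@8:L b1@9:R b2@11:R b4@14:L]
Beat 8 (L): throw ball3 h=5 -> lands@13:R; in-air after throw: [b1@9:R b2@11:R b3@13:R b4@14:L]
Beat 9 (R): throw ball1 h=1 -> lands@10:L; in-air after throw: [b1@10:L b2@11:R b3@13:R b4@14:L]
Beat 10 (L): throw ball1 h=9 -> lands@19:R; in-air after throw: [b2@11:R b3@13:R b4@14:L b1@19:R]
Beat 11 (R): throw ball2 h=1 -> lands@12:L; in-air after throw: [b2@12:L b3@13:R b4@14:L b1@19:R]
Beat 12 (L): throw ball2 h=4 -> lands@16:L; in-air after throw: [b3@13:R b4@14:L b2@16:L b1@19:R]
Beat 13 (R): throw ball3 h=5 -> lands@18:L; in-air after throw: [b4@14:L b2@16:L b3@18:L b1@19:R]
Beat 14 (L): throw ball4 h=1 -> lands@15:R; in-air after throw: [b4@15:R b2@16:L b3@18:L b1@19:R]
Beat 15 (R): throw ball4 h=9 -> lands@24:L; in-air after throw: [b2@16:L b3@18:L b1@19:R b4@24:L]
Beat 16 (L): throw ball2 h=1 -> lands@17:R; in-air after throw: [b2@17:R b3@18:L b1@19:R b4@24:L]
Beat 17 (R): throw ball2 h=4 -> lands@21:R; in-air after throw: [b3@18:L b1@19:R b2@21:R b4@24:L]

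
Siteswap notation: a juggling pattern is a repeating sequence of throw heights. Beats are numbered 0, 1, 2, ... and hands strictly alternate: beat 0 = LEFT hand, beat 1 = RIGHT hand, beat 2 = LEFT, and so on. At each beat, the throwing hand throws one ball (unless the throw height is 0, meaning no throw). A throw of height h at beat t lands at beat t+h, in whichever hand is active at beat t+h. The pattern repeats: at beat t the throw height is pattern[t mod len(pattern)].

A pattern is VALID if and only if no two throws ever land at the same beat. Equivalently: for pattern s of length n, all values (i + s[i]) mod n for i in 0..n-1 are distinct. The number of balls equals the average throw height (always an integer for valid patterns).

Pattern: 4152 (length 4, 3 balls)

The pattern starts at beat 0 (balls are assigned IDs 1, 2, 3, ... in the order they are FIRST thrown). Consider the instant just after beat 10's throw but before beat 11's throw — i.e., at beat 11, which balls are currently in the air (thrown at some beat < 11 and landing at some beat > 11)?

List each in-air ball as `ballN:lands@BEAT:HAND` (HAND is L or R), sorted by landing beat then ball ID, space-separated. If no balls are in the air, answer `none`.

Beat 0 (L): throw ball1 h=4 -> lands@4:L; in-air after throw: [b1@4:L]
Beat 1 (R): throw ball2 h=1 -> lands@2:L; in-air after throw: [b2@2:L b1@4:L]
Beat 2 (L): throw ball2 h=5 -> lands@7:R; in-air after throw: [b1@4:L b2@7:R]
Beat 3 (R): throw ball3 h=2 -> lands@5:R; in-air after throw: [b1@4:L b3@5:R b2@7:R]
Beat 4 (L): throw ball1 h=4 -> lands@8:L; in-air after throw: [b3@5:R b2@7:R b1@8:L]
Beat 5 (R): throw ball3 h=1 -> lands@6:L; in-air after throw: [b3@6:L b2@7:R b1@8:L]
Beat 6 (L): throw ball3 h=5 -> lands@11:R; in-air after throw: [b2@7:R b1@8:L b3@11:R]
Beat 7 (R): throw ball2 h=2 -> lands@9:R; in-air after throw: [b1@8:L b2@9:R b3@11:R]
Beat 8 (L): throw ball1 h=4 -> lands@12:L; in-air after throw: [b2@9:R b3@11:R b1@12:L]
Beat 9 (R): throw ball2 h=1 -> lands@10:L; in-air after throw: [b2@10:L b3@11:R b1@12:L]
Beat 10 (L): throw ball2 h=5 -> lands@15:R; in-air after throw: [b3@11:R b1@12:L b2@15:R]
Beat 11 (R): throw ball3 h=2 -> lands@13:R; in-air after throw: [b1@12:L b3@13:R b2@15:R]

Answer: ball1:lands@12:L ball2:lands@15:R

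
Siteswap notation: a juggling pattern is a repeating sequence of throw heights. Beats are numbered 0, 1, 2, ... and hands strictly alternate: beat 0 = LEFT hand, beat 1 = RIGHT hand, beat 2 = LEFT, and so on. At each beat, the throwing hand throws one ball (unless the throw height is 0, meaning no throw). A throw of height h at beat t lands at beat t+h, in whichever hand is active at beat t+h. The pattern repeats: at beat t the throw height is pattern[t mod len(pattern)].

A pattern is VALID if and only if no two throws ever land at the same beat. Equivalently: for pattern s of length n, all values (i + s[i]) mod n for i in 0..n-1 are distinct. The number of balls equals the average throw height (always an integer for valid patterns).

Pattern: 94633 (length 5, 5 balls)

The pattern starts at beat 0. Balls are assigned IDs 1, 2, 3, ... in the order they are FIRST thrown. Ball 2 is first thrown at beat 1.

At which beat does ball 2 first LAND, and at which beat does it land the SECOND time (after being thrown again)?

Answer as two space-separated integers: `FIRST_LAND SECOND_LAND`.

Beat 0 (L): throw ball1 h=9 -> lands@9:R; in-air after throw: [b1@9:R]
Beat 1 (R): throw ball2 h=4 -> lands@5:R; in-air after throw: [b2@5:R b1@9:R]
Beat 2 (L): throw ball3 h=6 -> lands@8:L; in-air after throw: [b2@5:R b3@8:L b1@9:R]
Beat 3 (R): throw ball4 h=3 -> lands@6:L; in-air after throw: [b2@5:R b4@6:L b3@8:L b1@9:R]
Beat 4 (L): throw ball5 h=3 -> lands@7:R; in-air after throw: [b2@5:R b4@6:L b5@7:R b3@8:L b1@9:R]
Beat 5 (R): throw ball2 h=9 -> lands@14:L; in-air after throw: [b4@6:L b5@7:R b3@8:L b1@9:R b2@14:L]
Beat 6 (L): throw ball4 h=4 -> lands@10:L; in-air after throw: [b5@7:R b3@8:L b1@9:R b4@10:L b2@14:L]
Beat 7 (R): throw ball5 h=6 -> lands@13:R; in-air after throw: [b3@8:L b1@9:R b4@10:L b5@13:R b2@14:L]
Beat 8 (L): throw ball3 h=3 -> lands@11:R; in-air after throw: [b1@9:R b4@10:L b3@11:R b5@13:R b2@14:L]
Beat 9 (R): throw ball1 h=3 -> lands@12:L; in-air after throw: [b4@10:L b3@11:R b1@12:L b5@13:R b2@14:L]
Beat 10 (L): throw ball4 h=9 -> lands@19:R; in-air after throw: [b3@11:R b1@12:L b5@13:R b2@14:L b4@19:R]
Beat 11 (R): throw ball3 h=4 -> lands@15:R; in-air after throw: [b1@12:L b5@13:R b2@14:L b3@15:R b4@19:R]
Beat 12 (L): throw ball1 h=6 -> lands@18:L; in-air after throw: [b5@13:R b2@14:L b3@15:R b1@18:L b4@19:R]
Beat 13 (R): throw ball5 h=3 -> lands@16:L; in-air after throw: [b2@14:L b3@15:R b5@16:L b1@18:L b4@19:R]
Beat 14 (L): throw ball2 h=3 -> lands@17:R; in-air after throw: [b3@15:R b5@16:L b2@17:R b1@18:L b4@19:R]
Ball 2: thrown@1 h=4 -> first land @5; rethrown@5 h=9 -> second land @14

Answer: 5 14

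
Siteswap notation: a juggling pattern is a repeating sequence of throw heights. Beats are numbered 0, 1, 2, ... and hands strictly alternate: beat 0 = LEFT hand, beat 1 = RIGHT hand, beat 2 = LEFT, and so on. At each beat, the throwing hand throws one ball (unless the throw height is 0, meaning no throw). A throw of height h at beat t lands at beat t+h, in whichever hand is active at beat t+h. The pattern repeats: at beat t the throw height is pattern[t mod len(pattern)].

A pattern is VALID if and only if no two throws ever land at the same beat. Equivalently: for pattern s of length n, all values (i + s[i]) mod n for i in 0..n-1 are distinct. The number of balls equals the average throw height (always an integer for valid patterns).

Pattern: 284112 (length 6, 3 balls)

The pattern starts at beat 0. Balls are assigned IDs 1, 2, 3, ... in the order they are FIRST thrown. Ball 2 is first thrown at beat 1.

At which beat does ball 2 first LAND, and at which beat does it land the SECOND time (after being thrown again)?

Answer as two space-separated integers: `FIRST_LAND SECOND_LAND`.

Answer: 9 10

Derivation:
Beat 0 (L): throw ball1 h=2 -> lands@2:L; in-air after throw: [b1@2:L]
Beat 1 (R): throw ball2 h=8 -> lands@9:R; in-air after throw: [b1@2:L b2@9:R]
Beat 2 (L): throw ball1 h=4 -> lands@6:L; in-air after throw: [b1@6:L b2@9:R]
Beat 3 (R): throw ball3 h=1 -> lands@4:L; in-air after throw: [b3@4:L b1@6:L b2@9:R]
Beat 4 (L): throw ball3 h=1 -> lands@5:R; in-air after throw: [b3@5:R b1@6:L b2@9:R]
Beat 5 (R): throw ball3 h=2 -> lands@7:R; in-air after throw: [b1@6:L b3@7:R b2@9:R]
Beat 6 (L): throw ball1 h=2 -> lands@8:L; in-air after throw: [b3@7:R b1@8:L b2@9:R]
Beat 7 (R): throw ball3 h=8 -> lands@15:R; in-air after throw: [b1@8:L b2@9:R b3@15:R]
Beat 8 (L): throw ball1 h=4 -> lands@12:L; in-air after throw: [b2@9:R b1@12:L b3@15:R]
Beat 9 (R): throw ball2 h=1 -> lands@10:L; in-air after throw: [b2@10:L b1@12:L b3@15:R]
Beat 10 (L): throw ball2 h=1 -> lands@11:R; in-air after throw: [b2@11:R b1@12:L b3@15:R]
Ball 2: thrown@1 h=8 -> first land @9; rethrown@9 h=1 -> second land @10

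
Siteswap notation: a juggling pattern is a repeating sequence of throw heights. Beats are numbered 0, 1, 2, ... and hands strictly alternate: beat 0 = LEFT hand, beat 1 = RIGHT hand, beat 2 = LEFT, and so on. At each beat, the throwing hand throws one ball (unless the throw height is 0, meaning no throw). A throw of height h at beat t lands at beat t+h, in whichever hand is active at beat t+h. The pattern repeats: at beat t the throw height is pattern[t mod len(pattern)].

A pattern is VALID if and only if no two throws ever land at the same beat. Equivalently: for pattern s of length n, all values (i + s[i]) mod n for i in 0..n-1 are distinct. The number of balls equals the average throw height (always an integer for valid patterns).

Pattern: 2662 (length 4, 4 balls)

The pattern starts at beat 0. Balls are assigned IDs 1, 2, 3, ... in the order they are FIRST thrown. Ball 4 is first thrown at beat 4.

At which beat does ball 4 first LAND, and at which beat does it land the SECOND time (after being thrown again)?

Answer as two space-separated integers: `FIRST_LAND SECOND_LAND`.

Answer: 6 12

Derivation:
Beat 0 (L): throw ball1 h=2 -> lands@2:L; in-air after throw: [b1@2:L]
Beat 1 (R): throw ball2 h=6 -> lands@7:R; in-air after throw: [b1@2:L b2@7:R]
Beat 2 (L): throw ball1 h=6 -> lands@8:L; in-air after throw: [b2@7:R b1@8:L]
Beat 3 (R): throw ball3 h=2 -> lands@5:R; in-air after throw: [b3@5:R b2@7:R b1@8:L]
Beat 4 (L): throw ball4 h=2 -> lands@6:L; in-air after throw: [b3@5:R b4@6:L b2@7:R b1@8:L]
Beat 5 (R): throw ball3 h=6 -> lands@11:R; in-air after throw: [b4@6:L b2@7:R b1@8:L b3@11:R]
Beat 6 (L): throw ball4 h=6 -> lands@12:L; in-air after throw: [b2@7:R b1@8:L b3@11:R b4@12:L]
Beat 7 (R): throw ball2 h=2 -> lands@9:R; in-air after throw: [b1@8:L b2@9:R b3@11:R b4@12:L]
Beat 8 (L): throw ball1 h=2 -> lands@10:L; in-air after throw: [b2@9:R b1@10:L b3@11:R b4@12:L]
Beat 9 (R): throw ball2 h=6 -> lands@15:R; in-air after throw: [b1@10:L b3@11:R b4@12:L b2@15:R]
Beat 10 (L): throw ball1 h=6 -> lands@16:L; in-air after throw: [b3@11:R b4@12:L b2@15:R b1@16:L]
Beat 11 (R): throw ball3 h=2 -> lands@13:R; in-air after throw: [b4@12:L b3@13:R b2@15:R b1@16:L]
Beat 12 (L): throw ball4 h=2 -> lands@14:L; in-air after throw: [b3@13:R b4@14:L b2@15:R b1@16:L]
Ball 4: thrown@4 h=2 -> first land @6; rethrown@6 h=6 -> second land @12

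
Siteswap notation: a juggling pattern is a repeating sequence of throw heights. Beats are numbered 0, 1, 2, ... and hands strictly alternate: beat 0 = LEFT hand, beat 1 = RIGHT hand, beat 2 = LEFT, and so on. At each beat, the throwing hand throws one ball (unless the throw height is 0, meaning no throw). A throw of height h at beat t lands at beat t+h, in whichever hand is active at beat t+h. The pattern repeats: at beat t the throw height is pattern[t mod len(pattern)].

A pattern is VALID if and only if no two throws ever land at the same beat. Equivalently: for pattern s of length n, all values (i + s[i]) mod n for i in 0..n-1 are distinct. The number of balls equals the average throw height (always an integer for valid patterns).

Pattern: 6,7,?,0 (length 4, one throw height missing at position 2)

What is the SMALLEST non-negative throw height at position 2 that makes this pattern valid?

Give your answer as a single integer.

Answer: 3

Derivation:
i=0: (0 + 6) mod 4 = 2
i=1: (1 + 7) mod 4 = 0
i=2: s[i]=? (unknown)
i=3: (3 + 0) mod 4 = 3
Known residues: [0, 2, 3]; need a permutation of 0..3, so missing residue r = 1
Need (2 + s) mod 4 = 1; smallest s = (1 - 2) mod 4 = 3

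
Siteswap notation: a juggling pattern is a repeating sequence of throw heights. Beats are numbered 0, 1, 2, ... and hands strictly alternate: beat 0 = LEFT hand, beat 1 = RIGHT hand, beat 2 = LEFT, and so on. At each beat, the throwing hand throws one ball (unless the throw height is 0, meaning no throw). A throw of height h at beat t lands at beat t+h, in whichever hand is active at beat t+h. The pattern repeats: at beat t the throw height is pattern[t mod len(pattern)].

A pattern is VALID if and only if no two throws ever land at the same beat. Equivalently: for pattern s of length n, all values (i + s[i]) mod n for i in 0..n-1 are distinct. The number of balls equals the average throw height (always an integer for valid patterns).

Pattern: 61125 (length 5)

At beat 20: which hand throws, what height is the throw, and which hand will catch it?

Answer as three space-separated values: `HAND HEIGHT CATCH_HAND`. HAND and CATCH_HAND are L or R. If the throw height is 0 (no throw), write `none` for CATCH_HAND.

Beat 20: 20 mod 2 = 0, so hand = L
Throw height = pattern[20 mod 5] = pattern[0] = 6
Lands at beat 20+6=26, 26 mod 2 = 0, so catch hand = L

Answer: L 6 L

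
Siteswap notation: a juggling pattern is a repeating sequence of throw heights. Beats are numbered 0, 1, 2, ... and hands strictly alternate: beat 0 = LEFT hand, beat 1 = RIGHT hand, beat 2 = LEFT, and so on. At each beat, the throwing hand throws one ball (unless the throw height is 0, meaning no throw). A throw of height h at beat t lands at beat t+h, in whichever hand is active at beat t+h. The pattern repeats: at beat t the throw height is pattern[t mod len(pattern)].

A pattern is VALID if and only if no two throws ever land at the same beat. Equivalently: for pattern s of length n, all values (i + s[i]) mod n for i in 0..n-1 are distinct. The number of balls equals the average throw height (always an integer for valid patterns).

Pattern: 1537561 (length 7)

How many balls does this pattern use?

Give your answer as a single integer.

Answer: 4

Derivation:
Pattern = [1, 5, 3, 7, 5, 6, 1], length n = 7
  position 0: throw height = 1, running sum = 1
  position 1: throw height = 5, running sum = 6
  position 2: throw height = 3, running sum = 9
  position 3: throw height = 7, running sum = 16
  position 4: throw height = 5, running sum = 21
  position 5: throw height = 6, running sum = 27
  position 6: throw height = 1, running sum = 28
Total sum = 28; balls = sum / n = 28 / 7 = 4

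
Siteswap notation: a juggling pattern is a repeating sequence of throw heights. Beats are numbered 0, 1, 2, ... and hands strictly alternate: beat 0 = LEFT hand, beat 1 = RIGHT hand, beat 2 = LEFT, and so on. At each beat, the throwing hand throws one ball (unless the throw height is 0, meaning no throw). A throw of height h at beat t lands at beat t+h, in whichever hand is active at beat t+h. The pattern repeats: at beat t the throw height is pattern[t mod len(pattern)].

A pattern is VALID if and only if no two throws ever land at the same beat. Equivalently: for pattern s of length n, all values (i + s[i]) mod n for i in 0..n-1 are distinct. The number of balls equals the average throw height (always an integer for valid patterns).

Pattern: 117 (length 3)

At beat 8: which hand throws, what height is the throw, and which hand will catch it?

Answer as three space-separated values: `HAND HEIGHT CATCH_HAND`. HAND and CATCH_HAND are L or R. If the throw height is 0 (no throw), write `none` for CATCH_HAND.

Beat 8: 8 mod 2 = 0, so hand = L
Throw height = pattern[8 mod 3] = pattern[2] = 7
Lands at beat 8+7=15, 15 mod 2 = 1, so catch hand = R

Answer: L 7 R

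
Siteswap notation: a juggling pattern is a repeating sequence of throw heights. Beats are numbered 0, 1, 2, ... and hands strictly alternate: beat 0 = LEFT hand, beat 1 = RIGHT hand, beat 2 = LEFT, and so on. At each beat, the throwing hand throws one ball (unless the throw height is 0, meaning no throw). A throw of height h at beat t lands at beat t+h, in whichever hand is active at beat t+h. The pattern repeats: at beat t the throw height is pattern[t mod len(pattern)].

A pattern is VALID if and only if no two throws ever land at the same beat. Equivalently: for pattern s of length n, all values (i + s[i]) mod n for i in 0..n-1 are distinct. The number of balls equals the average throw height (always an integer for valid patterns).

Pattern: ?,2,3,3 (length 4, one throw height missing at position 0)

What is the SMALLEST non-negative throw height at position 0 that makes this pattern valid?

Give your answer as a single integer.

i=0: s[i]=? (unknown)
i=1: (1 + 2) mod 4 = 3
i=2: (2 + 3) mod 4 = 1
i=3: (3 + 3) mod 4 = 2
Known residues: [1, 2, 3]; need a permutation of 0..3, so missing residue r = 0
Need (0 + s) mod 4 = 0; smallest s = (0 - 0) mod 4 = 0

Answer: 0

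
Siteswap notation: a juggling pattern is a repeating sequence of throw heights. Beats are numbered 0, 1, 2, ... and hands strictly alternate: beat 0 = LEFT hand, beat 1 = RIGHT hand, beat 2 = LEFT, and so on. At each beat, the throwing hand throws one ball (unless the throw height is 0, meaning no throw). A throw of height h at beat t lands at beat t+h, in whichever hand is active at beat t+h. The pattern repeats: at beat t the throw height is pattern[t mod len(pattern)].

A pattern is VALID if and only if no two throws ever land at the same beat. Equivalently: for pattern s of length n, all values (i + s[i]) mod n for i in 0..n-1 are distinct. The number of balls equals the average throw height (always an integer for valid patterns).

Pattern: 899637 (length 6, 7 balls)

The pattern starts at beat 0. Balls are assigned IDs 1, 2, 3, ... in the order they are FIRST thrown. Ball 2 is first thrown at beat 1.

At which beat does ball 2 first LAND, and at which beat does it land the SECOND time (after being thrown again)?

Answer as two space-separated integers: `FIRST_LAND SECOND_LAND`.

Beat 0 (L): throw ball1 h=8 -> lands@8:L; in-air after throw: [b1@8:L]
Beat 1 (R): throw ball2 h=9 -> lands@10:L; in-air after throw: [b1@8:L b2@10:L]
Beat 2 (L): throw ball3 h=9 -> lands@11:R; in-air after throw: [b1@8:L b2@10:L b3@11:R]
Beat 3 (R): throw ball4 h=6 -> lands@9:R; in-air after throw: [b1@8:L b4@9:R b2@10:L b3@11:R]
Beat 4 (L): throw ball5 h=3 -> lands@7:R; in-air after throw: [b5@7:R b1@8:L b4@9:R b2@10:L b3@11:R]
Beat 5 (R): throw ball6 h=7 -> lands@12:L; in-air after throw: [b5@7:R b1@8:L b4@9:R b2@10:L b3@11:R b6@12:L]
Beat 6 (L): throw ball7 h=8 -> lands@14:L; in-air after throw: [b5@7:R b1@8:L b4@9:R b2@10:L b3@11:R b6@12:L b7@14:L]
Beat 7 (R): throw ball5 h=9 -> lands@16:L; in-air after throw: [b1@8:L b4@9:R b2@10:L b3@11:R b6@12:L b7@14:L b5@16:L]
Beat 8 (L): throw ball1 h=9 -> lands@17:R; in-air after throw: [b4@9:R b2@10:L b3@11:R b6@12:L b7@14:L b5@16:L b1@17:R]
Beat 9 (R): throw ball4 h=6 -> lands@15:R; in-air after throw: [b2@10:L b3@11:R b6@12:L b7@14:L b4@15:R b5@16:L b1@17:R]
Beat 10 (L): throw ball2 h=3 -> lands@13:R; in-air after throw: [b3@11:R b6@12:L b2@13:R b7@14:L b4@15:R b5@16:L b1@17:R]
Beat 11 (R): throw ball3 h=7 -> lands@18:L; in-air after throw: [b6@12:L b2@13:R b7@14:L b4@15:R b5@16:L b1@17:R b3@18:L]
Beat 12 (L): throw ball6 h=8 -> lands@20:L; in-air after throw: [b2@13:R b7@14:L b4@15:R b5@16:L b1@17:R b3@18:L b6@20:L]
Ball 2: thrown@1 h=9 -> first land @10; rethrown@10 h=3 -> second land @13

Answer: 10 13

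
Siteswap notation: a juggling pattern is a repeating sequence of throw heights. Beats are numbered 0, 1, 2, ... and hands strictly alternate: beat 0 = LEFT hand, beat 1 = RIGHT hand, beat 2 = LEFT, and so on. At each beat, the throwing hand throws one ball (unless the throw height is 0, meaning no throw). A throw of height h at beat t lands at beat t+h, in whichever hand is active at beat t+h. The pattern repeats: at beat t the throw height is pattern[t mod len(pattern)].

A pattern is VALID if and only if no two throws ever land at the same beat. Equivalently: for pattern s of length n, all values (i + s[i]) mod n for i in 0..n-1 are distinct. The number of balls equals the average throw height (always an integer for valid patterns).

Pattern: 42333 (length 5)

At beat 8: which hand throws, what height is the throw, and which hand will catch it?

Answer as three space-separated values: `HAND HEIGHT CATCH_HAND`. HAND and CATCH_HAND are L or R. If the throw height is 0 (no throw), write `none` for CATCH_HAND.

Beat 8: 8 mod 2 = 0, so hand = L
Throw height = pattern[8 mod 5] = pattern[3] = 3
Lands at beat 8+3=11, 11 mod 2 = 1, so catch hand = R

Answer: L 3 R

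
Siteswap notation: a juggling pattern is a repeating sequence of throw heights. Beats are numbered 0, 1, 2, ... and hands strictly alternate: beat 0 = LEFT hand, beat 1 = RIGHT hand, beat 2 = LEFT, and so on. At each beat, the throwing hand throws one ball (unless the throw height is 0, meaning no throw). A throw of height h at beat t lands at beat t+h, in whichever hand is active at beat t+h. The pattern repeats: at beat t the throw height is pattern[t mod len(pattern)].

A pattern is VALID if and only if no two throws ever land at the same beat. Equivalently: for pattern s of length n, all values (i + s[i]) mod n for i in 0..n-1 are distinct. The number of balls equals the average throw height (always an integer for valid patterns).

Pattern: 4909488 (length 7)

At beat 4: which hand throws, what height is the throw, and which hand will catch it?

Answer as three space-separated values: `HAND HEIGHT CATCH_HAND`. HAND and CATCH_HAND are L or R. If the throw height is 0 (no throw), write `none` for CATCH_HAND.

Beat 4: 4 mod 2 = 0, so hand = L
Throw height = pattern[4 mod 7] = pattern[4] = 4
Lands at beat 4+4=8, 8 mod 2 = 0, so catch hand = L

Answer: L 4 L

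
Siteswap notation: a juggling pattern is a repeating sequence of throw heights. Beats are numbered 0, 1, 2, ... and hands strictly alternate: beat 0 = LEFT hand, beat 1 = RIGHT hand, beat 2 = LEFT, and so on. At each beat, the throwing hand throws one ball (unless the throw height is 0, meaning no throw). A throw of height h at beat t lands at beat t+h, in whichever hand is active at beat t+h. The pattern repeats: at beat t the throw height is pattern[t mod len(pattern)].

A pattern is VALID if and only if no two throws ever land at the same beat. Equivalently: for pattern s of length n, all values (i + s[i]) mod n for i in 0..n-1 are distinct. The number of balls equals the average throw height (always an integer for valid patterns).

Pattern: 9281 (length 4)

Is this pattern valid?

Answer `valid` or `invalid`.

Answer: valid

Derivation:
i=0: (i + s[i]) mod n = (0 + 9) mod 4 = 1
i=1: (i + s[i]) mod n = (1 + 2) mod 4 = 3
i=2: (i + s[i]) mod n = (2 + 8) mod 4 = 2
i=3: (i + s[i]) mod n = (3 + 1) mod 4 = 0
Residues: [1, 3, 2, 0], distinct: True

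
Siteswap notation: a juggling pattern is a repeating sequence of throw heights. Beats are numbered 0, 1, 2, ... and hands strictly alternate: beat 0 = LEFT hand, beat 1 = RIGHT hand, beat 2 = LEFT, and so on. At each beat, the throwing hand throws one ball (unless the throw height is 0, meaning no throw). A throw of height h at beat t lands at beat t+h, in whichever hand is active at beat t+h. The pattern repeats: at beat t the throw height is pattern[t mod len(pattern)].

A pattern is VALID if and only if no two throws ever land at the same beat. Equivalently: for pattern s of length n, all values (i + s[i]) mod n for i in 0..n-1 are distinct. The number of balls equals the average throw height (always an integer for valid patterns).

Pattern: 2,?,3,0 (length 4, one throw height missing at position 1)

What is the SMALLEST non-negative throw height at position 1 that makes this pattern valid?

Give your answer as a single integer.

i=0: (0 + 2) mod 4 = 2
i=1: s[i]=? (unknown)
i=2: (2 + 3) mod 4 = 1
i=3: (3 + 0) mod 4 = 3
Known residues: [1, 2, 3]; need a permutation of 0..3, so missing residue r = 0
Need (1 + s) mod 4 = 0; smallest s = (0 - 1) mod 4 = 3

Answer: 3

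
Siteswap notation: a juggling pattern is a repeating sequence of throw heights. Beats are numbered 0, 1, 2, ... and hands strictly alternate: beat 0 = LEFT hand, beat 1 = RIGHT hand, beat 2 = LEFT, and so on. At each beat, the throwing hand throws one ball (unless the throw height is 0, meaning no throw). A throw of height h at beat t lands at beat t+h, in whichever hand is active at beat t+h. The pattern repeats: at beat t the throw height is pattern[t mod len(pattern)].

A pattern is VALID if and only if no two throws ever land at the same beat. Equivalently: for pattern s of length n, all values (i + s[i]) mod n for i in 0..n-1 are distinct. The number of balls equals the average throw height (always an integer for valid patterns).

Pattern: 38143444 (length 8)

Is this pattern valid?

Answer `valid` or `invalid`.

i=0: (i + s[i]) mod n = (0 + 3) mod 8 = 3
i=1: (i + s[i]) mod n = (1 + 8) mod 8 = 1
i=2: (i + s[i]) mod n = (2 + 1) mod 8 = 3
i=3: (i + s[i]) mod n = (3 + 4) mod 8 = 7
i=4: (i + s[i]) mod n = (4 + 3) mod 8 = 7
i=5: (i + s[i]) mod n = (5 + 4) mod 8 = 1
i=6: (i + s[i]) mod n = (6 + 4) mod 8 = 2
i=7: (i + s[i]) mod n = (7 + 4) mod 8 = 3
Residues: [3, 1, 3, 7, 7, 1, 2, 3], distinct: False

Answer: invalid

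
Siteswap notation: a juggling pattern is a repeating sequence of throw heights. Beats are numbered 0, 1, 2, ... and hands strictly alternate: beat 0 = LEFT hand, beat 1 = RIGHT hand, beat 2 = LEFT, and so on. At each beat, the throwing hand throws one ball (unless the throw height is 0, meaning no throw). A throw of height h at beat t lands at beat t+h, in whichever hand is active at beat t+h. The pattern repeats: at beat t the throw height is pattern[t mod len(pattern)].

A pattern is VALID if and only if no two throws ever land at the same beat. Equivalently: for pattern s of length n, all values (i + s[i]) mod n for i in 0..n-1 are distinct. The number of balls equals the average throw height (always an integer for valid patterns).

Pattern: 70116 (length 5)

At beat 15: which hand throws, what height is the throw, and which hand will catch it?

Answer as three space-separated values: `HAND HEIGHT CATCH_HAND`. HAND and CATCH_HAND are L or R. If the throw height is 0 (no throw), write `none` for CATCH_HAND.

Beat 15: 15 mod 2 = 1, so hand = R
Throw height = pattern[15 mod 5] = pattern[0] = 7
Lands at beat 15+7=22, 22 mod 2 = 0, so catch hand = L

Answer: R 7 L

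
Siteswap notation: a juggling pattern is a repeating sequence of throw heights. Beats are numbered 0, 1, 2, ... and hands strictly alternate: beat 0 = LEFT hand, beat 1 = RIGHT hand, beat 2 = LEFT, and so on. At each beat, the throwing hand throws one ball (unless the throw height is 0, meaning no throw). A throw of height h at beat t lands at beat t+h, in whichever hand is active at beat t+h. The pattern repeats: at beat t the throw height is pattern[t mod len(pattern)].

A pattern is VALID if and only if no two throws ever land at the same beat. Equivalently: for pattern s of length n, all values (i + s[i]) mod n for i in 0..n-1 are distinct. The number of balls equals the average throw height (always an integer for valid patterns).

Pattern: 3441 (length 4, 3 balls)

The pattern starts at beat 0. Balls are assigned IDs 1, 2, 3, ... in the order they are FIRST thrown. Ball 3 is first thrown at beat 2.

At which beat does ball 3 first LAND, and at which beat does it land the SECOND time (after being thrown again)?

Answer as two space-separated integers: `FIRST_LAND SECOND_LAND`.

Beat 0 (L): throw ball1 h=3 -> lands@3:R; in-air after throw: [b1@3:R]
Beat 1 (R): throw ball2 h=4 -> lands@5:R; in-air after throw: [b1@3:R b2@5:R]
Beat 2 (L): throw ball3 h=4 -> lands@6:L; in-air after throw: [b1@3:R b2@5:R b3@6:L]
Beat 3 (R): throw ball1 h=1 -> lands@4:L; in-air after throw: [b1@4:L b2@5:R b3@6:L]
Beat 4 (L): throw ball1 h=3 -> lands@7:R; in-air after throw: [b2@5:R b3@6:L b1@7:R]
Beat 5 (R): throw ball2 h=4 -> lands@9:R; in-air after throw: [b3@6:L b1@7:R b2@9:R]
Beat 6 (L): throw ball3 h=4 -> lands@10:L; in-air after throw: [b1@7:R b2@9:R b3@10:L]
Beat 7 (R): throw ball1 h=1 -> lands@8:L; in-air after throw: [b1@8:L b2@9:R b3@10:L]
Beat 8 (L): throw ball1 h=3 -> lands@11:R; in-air after throw: [b2@9:R b3@10:L b1@11:R]
Beat 9 (R): throw ball2 h=4 -> lands@13:R; in-air after throw: [b3@10:L b1@11:R b2@13:R]
Beat 10 (L): throw ball3 h=4 -> lands@14:L; in-air after throw: [b1@11:R b2@13:R b3@14:L]
Ball 3: thrown@2 h=4 -> first land @6; rethrown@6 h=4 -> second land @10

Answer: 6 10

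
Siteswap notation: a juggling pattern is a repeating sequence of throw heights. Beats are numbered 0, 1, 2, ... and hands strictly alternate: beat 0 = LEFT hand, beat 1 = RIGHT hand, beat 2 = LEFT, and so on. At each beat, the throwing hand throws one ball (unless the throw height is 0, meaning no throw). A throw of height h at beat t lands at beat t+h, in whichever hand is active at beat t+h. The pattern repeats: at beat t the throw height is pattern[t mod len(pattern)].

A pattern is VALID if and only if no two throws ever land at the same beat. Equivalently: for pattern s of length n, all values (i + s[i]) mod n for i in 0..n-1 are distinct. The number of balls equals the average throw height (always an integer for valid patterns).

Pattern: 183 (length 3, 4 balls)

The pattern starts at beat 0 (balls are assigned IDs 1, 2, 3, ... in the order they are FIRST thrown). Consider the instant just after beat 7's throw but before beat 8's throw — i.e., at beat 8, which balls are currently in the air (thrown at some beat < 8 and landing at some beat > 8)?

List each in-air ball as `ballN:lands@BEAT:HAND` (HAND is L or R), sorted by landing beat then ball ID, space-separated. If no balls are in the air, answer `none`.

Answer: ball1:lands@9:R ball3:lands@12:L ball4:lands@15:R

Derivation:
Beat 0 (L): throw ball1 h=1 -> lands@1:R; in-air after throw: [b1@1:R]
Beat 1 (R): throw ball1 h=8 -> lands@9:R; in-air after throw: [b1@9:R]
Beat 2 (L): throw ball2 h=3 -> lands@5:R; in-air after throw: [b2@5:R b1@9:R]
Beat 3 (R): throw ball3 h=1 -> lands@4:L; in-air after throw: [b3@4:L b2@5:R b1@9:R]
Beat 4 (L): throw ball3 h=8 -> lands@12:L; in-air after throw: [b2@5:R b1@9:R b3@12:L]
Beat 5 (R): throw ball2 h=3 -> lands@8:L; in-air after throw: [b2@8:L b1@9:R b3@12:L]
Beat 6 (L): throw ball4 h=1 -> lands@7:R; in-air after throw: [b4@7:R b2@8:L b1@9:R b3@12:L]
Beat 7 (R): throw ball4 h=8 -> lands@15:R; in-air after throw: [b2@8:L b1@9:R b3@12:L b4@15:R]
Beat 8 (L): throw ball2 h=3 -> lands@11:R; in-air after throw: [b1@9:R b2@11:R b3@12:L b4@15:R]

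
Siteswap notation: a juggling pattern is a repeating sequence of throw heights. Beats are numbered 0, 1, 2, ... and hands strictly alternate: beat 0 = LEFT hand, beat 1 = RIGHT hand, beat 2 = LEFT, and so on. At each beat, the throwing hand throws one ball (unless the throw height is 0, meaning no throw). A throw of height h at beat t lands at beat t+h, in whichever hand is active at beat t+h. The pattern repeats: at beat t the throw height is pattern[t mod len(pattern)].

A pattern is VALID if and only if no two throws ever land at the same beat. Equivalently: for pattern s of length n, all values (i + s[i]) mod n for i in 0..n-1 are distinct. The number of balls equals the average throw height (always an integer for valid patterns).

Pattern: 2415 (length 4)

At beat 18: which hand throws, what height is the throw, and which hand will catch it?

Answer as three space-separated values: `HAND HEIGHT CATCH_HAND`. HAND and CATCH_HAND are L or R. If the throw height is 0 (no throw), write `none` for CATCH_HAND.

Beat 18: 18 mod 2 = 0, so hand = L
Throw height = pattern[18 mod 4] = pattern[2] = 1
Lands at beat 18+1=19, 19 mod 2 = 1, so catch hand = R

Answer: L 1 R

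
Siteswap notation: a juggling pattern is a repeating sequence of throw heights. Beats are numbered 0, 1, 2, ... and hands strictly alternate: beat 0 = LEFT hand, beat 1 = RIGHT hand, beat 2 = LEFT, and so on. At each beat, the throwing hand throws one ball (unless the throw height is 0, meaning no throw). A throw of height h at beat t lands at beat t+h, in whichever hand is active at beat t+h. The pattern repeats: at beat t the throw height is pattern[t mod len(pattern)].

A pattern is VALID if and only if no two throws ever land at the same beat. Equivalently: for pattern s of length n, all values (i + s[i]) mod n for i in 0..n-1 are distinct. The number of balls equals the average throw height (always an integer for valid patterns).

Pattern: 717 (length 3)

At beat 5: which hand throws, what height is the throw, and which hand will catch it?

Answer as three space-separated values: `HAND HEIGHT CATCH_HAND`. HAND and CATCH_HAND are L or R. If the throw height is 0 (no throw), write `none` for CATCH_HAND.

Answer: R 7 L

Derivation:
Beat 5: 5 mod 2 = 1, so hand = R
Throw height = pattern[5 mod 3] = pattern[2] = 7
Lands at beat 5+7=12, 12 mod 2 = 0, so catch hand = L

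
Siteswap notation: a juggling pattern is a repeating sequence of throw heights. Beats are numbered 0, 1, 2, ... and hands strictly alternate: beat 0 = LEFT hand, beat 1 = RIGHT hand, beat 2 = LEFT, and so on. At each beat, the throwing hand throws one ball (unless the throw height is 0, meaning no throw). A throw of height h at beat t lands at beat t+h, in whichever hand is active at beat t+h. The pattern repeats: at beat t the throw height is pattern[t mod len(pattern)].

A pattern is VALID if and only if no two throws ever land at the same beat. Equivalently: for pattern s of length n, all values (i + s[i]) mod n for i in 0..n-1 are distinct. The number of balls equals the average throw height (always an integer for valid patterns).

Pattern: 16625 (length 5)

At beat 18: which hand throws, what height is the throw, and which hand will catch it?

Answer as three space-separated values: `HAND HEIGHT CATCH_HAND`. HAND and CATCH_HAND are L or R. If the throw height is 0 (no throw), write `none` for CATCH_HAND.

Answer: L 2 L

Derivation:
Beat 18: 18 mod 2 = 0, so hand = L
Throw height = pattern[18 mod 5] = pattern[3] = 2
Lands at beat 18+2=20, 20 mod 2 = 0, so catch hand = L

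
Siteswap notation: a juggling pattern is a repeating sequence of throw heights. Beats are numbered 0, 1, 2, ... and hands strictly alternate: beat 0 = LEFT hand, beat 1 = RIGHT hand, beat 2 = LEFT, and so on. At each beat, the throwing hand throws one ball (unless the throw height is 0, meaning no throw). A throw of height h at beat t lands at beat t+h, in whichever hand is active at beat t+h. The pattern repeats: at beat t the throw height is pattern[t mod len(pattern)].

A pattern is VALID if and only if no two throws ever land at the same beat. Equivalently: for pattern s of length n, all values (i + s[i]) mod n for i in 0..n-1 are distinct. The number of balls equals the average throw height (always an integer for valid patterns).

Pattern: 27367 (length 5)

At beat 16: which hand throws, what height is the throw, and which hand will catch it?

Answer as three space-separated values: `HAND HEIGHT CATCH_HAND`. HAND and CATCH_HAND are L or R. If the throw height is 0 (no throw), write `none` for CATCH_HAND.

Beat 16: 16 mod 2 = 0, so hand = L
Throw height = pattern[16 mod 5] = pattern[1] = 7
Lands at beat 16+7=23, 23 mod 2 = 1, so catch hand = R

Answer: L 7 R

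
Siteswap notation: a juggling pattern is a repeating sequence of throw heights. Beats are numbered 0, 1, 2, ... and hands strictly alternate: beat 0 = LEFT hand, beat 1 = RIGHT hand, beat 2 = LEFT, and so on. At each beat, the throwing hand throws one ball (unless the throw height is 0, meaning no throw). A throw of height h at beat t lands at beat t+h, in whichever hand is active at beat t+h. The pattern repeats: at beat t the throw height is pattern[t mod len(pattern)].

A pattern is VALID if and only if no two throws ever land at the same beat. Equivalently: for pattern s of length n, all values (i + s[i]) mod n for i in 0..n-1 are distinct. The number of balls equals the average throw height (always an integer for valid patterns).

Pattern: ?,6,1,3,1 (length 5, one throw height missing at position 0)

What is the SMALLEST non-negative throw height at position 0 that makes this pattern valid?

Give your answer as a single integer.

i=0: s[i]=? (unknown)
i=1: (1 + 6) mod 5 = 2
i=2: (2 + 1) mod 5 = 3
i=3: (3 + 3) mod 5 = 1
i=4: (4 + 1) mod 5 = 0
Known residues: [0, 1, 2, 3]; need a permutation of 0..4, so missing residue r = 4
Need (0 + s) mod 5 = 4; smallest s = (4 - 0) mod 5 = 4

Answer: 4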